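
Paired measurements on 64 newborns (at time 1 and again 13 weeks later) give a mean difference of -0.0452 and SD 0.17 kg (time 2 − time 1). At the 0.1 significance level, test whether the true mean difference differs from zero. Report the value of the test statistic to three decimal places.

-2.127

H0: μ_d = 0; H1: μ_d ≠ 0 (paired t-test on the differences, two-sided).
t = d̄/(s_d/√n) = -0.0452/(0.17/√64) = -2.127
df = n − 1 = 63
Two-sided p-value ≈ 0.037
Since p ≈ 0.037 < α = 0.1, reject H0; the data support H1.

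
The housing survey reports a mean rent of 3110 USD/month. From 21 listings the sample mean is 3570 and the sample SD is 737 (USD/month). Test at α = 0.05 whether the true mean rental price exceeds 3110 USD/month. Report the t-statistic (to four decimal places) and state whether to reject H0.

t = 2.8602; reject H0

H0: μ = 3110; H1: μ > 3110 (one-sample t-test, right-tailed).
t = (x̄ − μ₀)/(s/√n) = (3570 − 3110)/(737/√21) = 2.8602
df = n − 1 = 20
p-value = P(T ≥ 2.8602) ≈ 0.0048
Since p ≈ 0.0048 < α = 0.05, reject H0; the data support H1.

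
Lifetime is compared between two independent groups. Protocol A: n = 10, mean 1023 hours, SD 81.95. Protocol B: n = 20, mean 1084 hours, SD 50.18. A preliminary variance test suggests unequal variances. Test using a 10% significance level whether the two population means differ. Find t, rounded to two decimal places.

Let group 1 = protocol A, group 2 = protocol B. H0: μ_1 = μ_2; H1: μ_1 ≠ μ_2 (Welch's two-sample t-test, two-sided).
t = (x̄_1 − x̄_2)/√(s_1²/n_1 + s_2²/n_2) = (1023 − 1084)/√(81.95²/10 + 50.18²/20) = -2.16
Welch–Satterthwaite df ≈ 12.48
Two-sided p-value ≈ 0.0509
Since p ≈ 0.0509 < α = 0.1, reject H0; the data support H1.

-2.16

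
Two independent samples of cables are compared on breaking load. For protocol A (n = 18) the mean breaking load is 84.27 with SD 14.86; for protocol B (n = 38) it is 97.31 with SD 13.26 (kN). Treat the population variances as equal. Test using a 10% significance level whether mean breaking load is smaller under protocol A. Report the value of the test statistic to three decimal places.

-3.306

Let group 1 = protocol A, group 2 = protocol B. H0: μ_1 = μ_2; H1: μ_1 < μ_2 (two-sample pooled-variance t-test, left-tailed).
s_p² = [(18−1)·14.86² + (38−1)·13.26²]/(18+38−2) = 189.992
t = (84.27 − 97.31)/√[189.992·(1/18 + 1/38)] = -3.306
df = n₁ + n₂ − 2 = 54
p-value = P(T ≤ -3.306) ≈ 0.0008
Since p ≈ 0.0008 < α = 0.1, reject H0; the evidence is statistically significant.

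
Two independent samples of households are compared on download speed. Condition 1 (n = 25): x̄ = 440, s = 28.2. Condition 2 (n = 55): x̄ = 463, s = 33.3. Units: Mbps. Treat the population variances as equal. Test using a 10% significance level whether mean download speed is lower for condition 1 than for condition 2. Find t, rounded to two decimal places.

-3.00

Let group 1 = condition 1, group 2 = condition 2. H0: μ_1 = μ_2; H1: μ_1 < μ_2 (two-sample pooled-variance t-test, left-tailed).
s_p² = [(25−1)·28.2² + (55−1)·33.3²]/(25+55−2) = 1012.38
t = (440 − 463)/√[1012.38·(1/25 + 1/55)] = -3.00
df = n₁ + n₂ − 2 = 78
p-value = P(T ≤ -3.00) ≈ 0.0018
Since p ≈ 0.0018 < α = 0.1, reject H0; the data support H1.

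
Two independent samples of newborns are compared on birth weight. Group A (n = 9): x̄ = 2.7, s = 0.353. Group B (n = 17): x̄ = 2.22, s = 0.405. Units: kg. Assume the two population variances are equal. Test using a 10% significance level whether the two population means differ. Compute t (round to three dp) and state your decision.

t = 2.998; reject H0

Let group 1 = group A, group 2 = group B. H0: μ_1 = μ_2; H1: μ_1 ≠ μ_2 (two-sample pooled-variance t-test, two-sided).
s_p² = [(9−1)·0.353² + (17−1)·0.405²]/(9+17−2) = 0.150886
t = (2.7 − 2.22)/√[0.150886·(1/9 + 1/17)] = 2.998
df = n₁ + n₂ − 2 = 24
Two-sided p-value ≈ 0.0062
Since p ≈ 0.0062 < α = 0.1, reject H0; the evidence is statistically significant.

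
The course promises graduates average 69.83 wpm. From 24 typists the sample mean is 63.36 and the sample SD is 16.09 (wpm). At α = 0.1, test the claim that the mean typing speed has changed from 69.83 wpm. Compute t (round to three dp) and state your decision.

t = -1.970; reject H0

H0: μ = 69.83; H1: μ ≠ 69.83 (one-sample t-test, two-sided).
t = (x̄ − μ₀)/(s/√n) = (63.36 − 69.83)/(16.09/√24) = -1.970
df = n − 1 = 23
Two-sided p-value ≈ 0.0610
Since p ≈ 0.0610 < α = 0.1, reject H0; the data support H1.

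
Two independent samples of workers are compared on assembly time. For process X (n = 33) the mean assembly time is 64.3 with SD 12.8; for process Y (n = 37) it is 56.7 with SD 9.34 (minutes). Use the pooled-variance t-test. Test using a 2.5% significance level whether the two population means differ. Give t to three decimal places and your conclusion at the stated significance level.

Let group 1 = process X, group 2 = process Y. H0: μ_1 = μ_2; H1: μ_1 ≠ μ_2 (two-sample pooled-variance t-test, two-sided).
s_p² = [(33−1)·12.8² + (37−1)·9.34²]/(33+37−2) = 123.285
t = (64.3 − 56.7)/√[123.285·(1/33 + 1/37)] = 2.859
df = n₁ + n₂ − 2 = 68
Two-sided p-value ≈ 0.0056
Since p ≈ 0.0056 < α = 0.025, reject H0; the data support H1.

t = 2.859; reject H0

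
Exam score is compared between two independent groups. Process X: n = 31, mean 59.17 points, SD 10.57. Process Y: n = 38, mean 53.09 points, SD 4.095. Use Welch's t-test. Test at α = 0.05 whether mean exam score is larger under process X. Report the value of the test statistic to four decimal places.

Let group 1 = process X, group 2 = process Y. H0: μ_1 = μ_2; H1: μ_1 > μ_2 (Welch's two-sample t-test, right-tailed).
t = (x̄_1 − x̄_2)/√(s_1²/n_1 + s_2²/n_2) = (59.17 − 53.09)/√(10.57²/31 + 4.095²/38) = 3.0229
Welch–Satterthwaite df ≈ 37.34
p-value = P(T ≥ 3.0229) ≈ 0.002
Since p ≈ 0.002 < α = 0.05, reject H0; the data support H1.

3.0229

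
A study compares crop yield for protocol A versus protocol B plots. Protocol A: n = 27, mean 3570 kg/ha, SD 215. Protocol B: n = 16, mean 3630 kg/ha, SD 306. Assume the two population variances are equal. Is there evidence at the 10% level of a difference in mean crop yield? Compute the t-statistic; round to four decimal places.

Let group 1 = protocol A, group 2 = protocol B. H0: μ_1 = μ_2; H1: μ_1 ≠ μ_2 (two-sample pooled-variance t-test, two-sided).
s_p² = [(27−1)·215² + (16−1)·306²]/(27+16−2) = 63570.5
t = (3570 − 3630)/√[63570.5·(1/27 + 1/16)] = -0.7543
df = n₁ + n₂ − 2 = 41
Two-sided p-value ≈ 0.455
Since p ≈ 0.455 > α = 0.1, fail to reject H0; the data do not provide sufficient evidence against H0.

-0.7543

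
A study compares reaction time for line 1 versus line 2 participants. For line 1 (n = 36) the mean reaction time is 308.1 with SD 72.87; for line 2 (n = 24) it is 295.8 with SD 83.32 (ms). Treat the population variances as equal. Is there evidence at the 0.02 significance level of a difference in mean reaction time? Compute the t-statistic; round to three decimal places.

0.605

Let group 1 = line 1, group 2 = line 2. H0: μ_1 = μ_2; H1: μ_1 ≠ μ_2 (two-sample pooled-variance t-test, two-sided).
s_p² = [(36−1)·72.87² + (24−1)·83.32²]/(36+24−2) = 5957.28
t = (308.1 − 295.8)/√[5957.28·(1/36 + 1/24)] = 0.605
df = n₁ + n₂ − 2 = 58
Two-sided p-value ≈ 0.5477
Since p ≈ 0.5477 > α = 0.02, fail to reject H0; the data do not provide sufficient evidence against H0.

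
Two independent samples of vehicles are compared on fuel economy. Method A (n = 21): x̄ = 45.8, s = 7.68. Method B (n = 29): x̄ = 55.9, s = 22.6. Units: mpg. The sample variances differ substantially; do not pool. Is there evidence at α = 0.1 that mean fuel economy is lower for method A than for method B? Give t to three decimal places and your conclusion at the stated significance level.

Let group 1 = method A, group 2 = method B. H0: μ_1 = μ_2; H1: μ_1 < μ_2 (Welch's two-sample t-test, left-tailed).
t = (x̄_1 − x̄_2)/√(s_1²/n_1 + s_2²/n_2) = (45.8 − 55.9)/√(7.68²/21 + 22.6²/29) = -2.235
Welch–Satterthwaite df ≈ 36.35
p-value = P(T ≤ -2.235) ≈ 0.016
Since p ≈ 0.016 < α = 0.1, reject H0; the data support H1.

t = -2.235; reject H0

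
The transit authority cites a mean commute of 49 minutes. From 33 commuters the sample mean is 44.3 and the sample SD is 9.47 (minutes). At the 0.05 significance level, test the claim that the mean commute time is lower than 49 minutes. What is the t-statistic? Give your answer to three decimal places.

-2.851

H0: μ = 49; H1: μ < 49 (one-sample t-test, left-tailed).
t = (x̄ − μ₀)/(s/√n) = (44.3 − 49)/(9.47/√33) = -2.851
df = n − 1 = 32
p-value = P(T ≤ -2.851) ≈ 0.004
Since p ≈ 0.004 < α = 0.05, reject H0; the data support H1.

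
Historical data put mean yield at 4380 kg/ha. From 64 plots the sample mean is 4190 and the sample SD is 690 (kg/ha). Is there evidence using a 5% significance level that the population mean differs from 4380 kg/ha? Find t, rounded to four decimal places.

H0: μ = 4380; H1: μ ≠ 4380 (one-sample t-test, two-sided).
t = (x̄ − μ₀)/(s/√n) = (4190 − 4380)/(690/√64) = -2.2029
df = n − 1 = 63
Two-sided p-value ≈ 0.0313
Since p ≈ 0.0313 < α = 0.05, reject H0; the data support H1.

-2.2029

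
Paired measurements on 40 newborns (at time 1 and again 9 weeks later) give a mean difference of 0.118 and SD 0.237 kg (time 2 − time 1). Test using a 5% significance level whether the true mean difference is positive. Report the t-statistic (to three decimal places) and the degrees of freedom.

t = 3.149, df = 39

H0: μ_d = 0; H1: μ_d > 0 (paired t-test on the differences, right-tailed).
t = d̄/(s_d/√n) = 0.118/(0.237/√40) = 3.149
df = n − 1 = 39
p-value = P(T ≥ 3.149) ≈ 0.002
Since p ≈ 0.002 < α = 0.05, reject H0; the evidence is statistically significant.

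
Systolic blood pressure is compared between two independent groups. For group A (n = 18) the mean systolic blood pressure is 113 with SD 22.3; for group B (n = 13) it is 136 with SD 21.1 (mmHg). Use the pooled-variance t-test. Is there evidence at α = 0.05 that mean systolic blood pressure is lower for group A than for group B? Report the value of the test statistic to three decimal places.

Let group 1 = group A, group 2 = group B. H0: μ_1 = μ_2; H1: μ_1 < μ_2 (two-sample pooled-variance t-test, left-tailed).
s_p² = [(18−1)·22.3² + (13−1)·21.1²]/(18+13−2) = 475.74
t = (113 − 136)/√[475.74·(1/18 + 1/13)] = -2.897
df = n₁ + n₂ − 2 = 29
p-value = P(T ≤ -2.897) ≈ 0.0035
Since p ≈ 0.0035 < α = 0.05, reject H0; the evidence is statistically significant.

-2.897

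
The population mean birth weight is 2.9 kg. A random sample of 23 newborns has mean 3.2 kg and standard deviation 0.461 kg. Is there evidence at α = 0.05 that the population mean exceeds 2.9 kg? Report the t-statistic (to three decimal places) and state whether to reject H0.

H0: μ = 2.9; H1: μ > 2.9 (one-sample t-test, right-tailed).
t = (x̄ − μ₀)/(s/√n) = (3.2 − 2.9)/(0.461/√23) = 3.121
df = n − 1 = 22
p-value = P(T ≥ 3.121) ≈ 0.0025
Since p ≈ 0.0025 < α = 0.05, reject H0; the data support H1.

t = 3.121; reject H0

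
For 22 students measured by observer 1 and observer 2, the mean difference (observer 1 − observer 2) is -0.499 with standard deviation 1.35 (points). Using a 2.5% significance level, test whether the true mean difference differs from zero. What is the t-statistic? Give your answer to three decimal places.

H0: μ_d = 0; H1: μ_d ≠ 0 (paired t-test on the differences, two-sided).
t = d̄/(s_d/√n) = -0.499/(1.35/√22) = -1.734
df = n − 1 = 21
Two-sided p-value ≈ 0.098
Since p ≈ 0.098 > α = 0.025, fail to reject H0; the data do not provide sufficient evidence against H0.

-1.734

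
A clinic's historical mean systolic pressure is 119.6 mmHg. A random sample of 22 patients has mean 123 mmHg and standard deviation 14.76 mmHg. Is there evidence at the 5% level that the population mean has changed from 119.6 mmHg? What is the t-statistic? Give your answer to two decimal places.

H0: μ = 119.6; H1: μ ≠ 119.6 (one-sample t-test, two-sided).
t = (x̄ − μ₀)/(s/√n) = (123 − 119.6)/(14.76/√22) = 1.08
df = n − 1 = 21
Two-sided p-value ≈ 0.292
Since p ≈ 0.292 > α = 0.05, fail to reject H0; the data do not provide sufficient evidence against H0.

1.08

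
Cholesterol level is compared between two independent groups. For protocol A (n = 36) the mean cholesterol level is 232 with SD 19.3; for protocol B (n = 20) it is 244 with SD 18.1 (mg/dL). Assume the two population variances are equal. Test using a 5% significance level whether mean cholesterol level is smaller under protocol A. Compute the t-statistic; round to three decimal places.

Let group 1 = protocol A, group 2 = protocol B. H0: μ_1 = μ_2; H1: μ_1 < μ_2 (two-sample pooled-variance t-test, left-tailed).
s_p² = [(36−1)·19.3² + (20−1)·18.1²]/(36+20−2) = 356.699
t = (232 − 244)/√[356.699·(1/36 + 1/20)] = -2.278
df = n₁ + n₂ − 2 = 54
p-value = P(T ≤ -2.278) ≈ 0.0133
Since p ≈ 0.0133 < α = 0.05, reject H0; the data support H1.

-2.278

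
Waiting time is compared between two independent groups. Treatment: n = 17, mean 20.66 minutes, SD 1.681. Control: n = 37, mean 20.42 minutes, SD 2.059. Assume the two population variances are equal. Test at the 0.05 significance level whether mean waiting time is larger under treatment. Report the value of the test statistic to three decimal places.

0.420

Let group 1 = treatment, group 2 = control. H0: μ_1 = μ_2; H1: μ_1 > μ_2 (two-sample pooled-variance t-test, right-tailed).
s_p² = [(17−1)·1.681² + (37−1)·2.059²]/(17+37−2) = 3.80449
t = (20.66 − 20.42)/√[3.80449·(1/17 + 1/37)] = 0.420
df = n₁ + n₂ − 2 = 52
p-value = P(T ≥ 0.420) ≈ 0.338
Since p ≈ 0.338 > α = 0.05, fail to reject H0; the data do not provide sufficient evidence against H0.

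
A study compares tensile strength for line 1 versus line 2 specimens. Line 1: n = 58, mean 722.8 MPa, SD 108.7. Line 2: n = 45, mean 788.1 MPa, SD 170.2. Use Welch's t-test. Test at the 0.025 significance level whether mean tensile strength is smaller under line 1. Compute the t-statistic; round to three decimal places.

-2.243

Let group 1 = line 1, group 2 = line 2. H0: μ_1 = μ_2; H1: μ_1 < μ_2 (Welch's two-sample t-test, left-tailed).
t = (x̄_1 − x̄_2)/√(s_1²/n_1 + s_2²/n_2) = (722.8 − 788.1)/√(108.7²/58 + 170.2²/45) = -2.243
Welch–Satterthwaite df ≈ 70.78
p-value = P(T ≤ -2.243) ≈ 0.014
Since p ≈ 0.014 < α = 0.025, reject H0; the data support H1.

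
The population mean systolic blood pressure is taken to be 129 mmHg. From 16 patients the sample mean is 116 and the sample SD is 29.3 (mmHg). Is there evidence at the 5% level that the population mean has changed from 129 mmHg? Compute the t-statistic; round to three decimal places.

-1.775

H0: μ = 129; H1: μ ≠ 129 (one-sample t-test, two-sided).
t = (x̄ − μ₀)/(s/√n) = (116 − 129)/(29.3/√16) = -1.775
df = n − 1 = 15
Two-sided p-value ≈ 0.096
Since p ≈ 0.096 > α = 0.05, fail to reject H0; the evidence is not statistically significant.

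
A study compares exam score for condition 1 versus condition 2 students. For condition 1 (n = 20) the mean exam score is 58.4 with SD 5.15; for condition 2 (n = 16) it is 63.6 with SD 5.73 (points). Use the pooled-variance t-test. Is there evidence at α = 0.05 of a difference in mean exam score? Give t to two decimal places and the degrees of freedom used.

Let group 1 = condition 1, group 2 = condition 2. H0: μ_1 = μ_2; H1: μ_1 ≠ μ_2 (two-sample pooled-variance t-test, two-sided).
s_p² = [(20−1)·5.15² + (16−1)·5.73²]/(20+16−2) = 29.3065
t = (58.4 − 63.6)/√[29.3065·(1/20 + 1/16)] = -2.86
df = n₁ + n₂ − 2 = 34
Two-sided p-value ≈ 0.0071
Since p ≈ 0.0071 < α = 0.05, reject H0; the evidence is statistically significant.

t = -2.86, df = 34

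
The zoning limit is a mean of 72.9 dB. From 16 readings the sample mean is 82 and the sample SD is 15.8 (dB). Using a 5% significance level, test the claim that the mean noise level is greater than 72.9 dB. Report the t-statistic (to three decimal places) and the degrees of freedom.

H0: μ = 72.9; H1: μ > 72.9 (one-sample t-test, right-tailed).
t = (x̄ − μ₀)/(s/√n) = (82 − 72.9)/(15.8/√16) = 2.304
df = n − 1 = 15
p-value = P(T ≥ 2.304) ≈ 0.0180
Since p ≈ 0.0180 < α = 0.05, reject H0; the evidence is statistically significant.

t = 2.304, df = 15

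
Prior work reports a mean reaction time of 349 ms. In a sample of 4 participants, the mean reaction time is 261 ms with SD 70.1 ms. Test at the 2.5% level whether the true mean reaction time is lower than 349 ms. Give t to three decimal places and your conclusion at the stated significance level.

H0: μ = 349; H1: μ < 349 (one-sample t-test, left-tailed).
t = (x̄ − μ₀)/(s/√n) = (261 − 349)/(70.1/√4) = -2.511
df = n − 1 = 3
p-value = P(T ≤ -2.511) ≈ 0.043
Since p ≈ 0.043 > α = 0.025, fail to reject H0; the data do not provide sufficient evidence against H0.

t = -2.511; fail to reject H0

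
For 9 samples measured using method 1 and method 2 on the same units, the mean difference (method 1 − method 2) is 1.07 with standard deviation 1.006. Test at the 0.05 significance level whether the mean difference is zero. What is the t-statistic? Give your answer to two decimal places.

H0: μ_d = 0; H1: μ_d ≠ 0 (paired t-test on the differences, two-sided).
t = d̄/(s_d/√n) = 1.07/(1.006/√9) = 3.19
df = n − 1 = 8
Two-sided p-value ≈ 0.0128
Since p ≈ 0.0128 < α = 0.05, reject H0; the data support H1.

3.19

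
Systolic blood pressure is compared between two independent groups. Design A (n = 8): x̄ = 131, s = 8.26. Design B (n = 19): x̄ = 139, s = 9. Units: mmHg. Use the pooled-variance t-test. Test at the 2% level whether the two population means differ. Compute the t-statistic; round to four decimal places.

-2.1572

Let group 1 = design A, group 2 = design B. H0: μ_1 = μ_2; H1: μ_1 ≠ μ_2 (two-sample pooled-variance t-test, two-sided).
s_p² = [(8−1)·8.26² + (19−1)·9²]/(8+19−2) = 77.4237
t = (131 − 139)/√[77.4237·(1/8 + 1/19)] = -2.1572
df = n₁ + n₂ − 2 = 25
Two-sided p-value ≈ 0.041
Since p ≈ 0.041 > α = 0.02, fail to reject H0; the data do not provide sufficient evidence against H0.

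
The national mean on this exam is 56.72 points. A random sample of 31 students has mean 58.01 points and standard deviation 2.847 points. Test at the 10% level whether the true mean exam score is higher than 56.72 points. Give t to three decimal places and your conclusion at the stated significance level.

H0: μ = 56.72; H1: μ > 56.72 (one-sample t-test, right-tailed).
t = (x̄ − μ₀)/(s/√n) = (58.01 − 56.72)/(2.847/√31) = 2.523
df = n − 1 = 30
p-value = P(T ≥ 2.523) ≈ 0.0086
Since p ≈ 0.0086 < α = 0.1, reject H0; the evidence is statistically significant.

t = 2.523; reject H0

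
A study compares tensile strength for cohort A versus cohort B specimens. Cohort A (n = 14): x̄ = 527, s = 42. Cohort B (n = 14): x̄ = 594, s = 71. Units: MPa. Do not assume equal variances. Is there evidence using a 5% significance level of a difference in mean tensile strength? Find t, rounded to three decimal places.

-3.039

Let group 1 = cohort A, group 2 = cohort B. H0: μ_1 = μ_2; H1: μ_1 ≠ μ_2 (Welch's two-sample t-test, two-sided).
t = (x̄_1 − x̄_2)/√(s_1²/n_1 + s_2²/n_2) = (527 − 594)/√(42²/14 + 71²/14) = -3.039
Welch–Satterthwaite df ≈ 21.11
Two-sided p-value ≈ 0.006
Since p ≈ 0.006 < α = 0.05, reject H0; the evidence is statistically significant.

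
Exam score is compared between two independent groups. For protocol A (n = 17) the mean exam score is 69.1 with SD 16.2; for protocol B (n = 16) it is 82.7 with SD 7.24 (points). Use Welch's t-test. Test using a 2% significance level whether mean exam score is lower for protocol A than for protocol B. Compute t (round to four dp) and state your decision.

t = -3.1438; reject H0

Let group 1 = protocol A, group 2 = protocol B. H0: μ_1 = μ_2; H1: μ_1 < μ_2 (Welch's two-sample t-test, left-tailed).
t = (x̄_1 − x̄_2)/√(s_1²/n_1 + s_2²/n_2) = (69.1 − 82.7)/√(16.2²/17 + 7.24²/16) = -3.1438
Welch–Satterthwaite df ≈ 22.43
p-value = P(T ≤ -3.1438) ≈ 0.0023
Since p ≈ 0.0023 < α = 0.02, reject H0; the evidence is statistically significant.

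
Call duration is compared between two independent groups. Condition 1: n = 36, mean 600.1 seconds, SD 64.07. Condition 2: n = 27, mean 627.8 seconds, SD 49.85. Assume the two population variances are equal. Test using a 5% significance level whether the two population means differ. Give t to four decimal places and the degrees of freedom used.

Let group 1 = condition 1, group 2 = condition 2. H0: μ_1 = μ_2; H1: μ_1 ≠ μ_2 (two-sample pooled-variance t-test, two-sided).
s_p² = [(36−1)·64.07² + (27−1)·49.85²]/(36+27−2) = 3414.5
t = (600.1 − 627.8)/√[3414.5·(1/36 + 1/27)] = -1.8620
df = n₁ + n₂ − 2 = 61
Two-sided p-value ≈ 0.0674
Since p ≈ 0.0674 > α = 0.05, fail to reject H0; the evidence is not statistically significant.

t = -1.8620, df = 61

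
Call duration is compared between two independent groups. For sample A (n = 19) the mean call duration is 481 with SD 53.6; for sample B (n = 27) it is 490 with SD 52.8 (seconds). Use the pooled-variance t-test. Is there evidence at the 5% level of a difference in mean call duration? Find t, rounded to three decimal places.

Let group 1 = sample A, group 2 = sample B. H0: μ_1 = μ_2; H1: μ_1 ≠ μ_2 (two-sample pooled-variance t-test, two-sided).
s_p² = [(19−1)·53.6² + (27−1)·52.8²]/(19+27−2) = 2822.66
t = (481 − 490)/√[2822.66·(1/19 + 1/27)] = -0.566
df = n₁ + n₂ − 2 = 44
Two-sided p-value ≈ 0.5745
Since p ≈ 0.5745 > α = 0.05, fail to reject H0; the data do not provide sufficient evidence against H0.

-0.566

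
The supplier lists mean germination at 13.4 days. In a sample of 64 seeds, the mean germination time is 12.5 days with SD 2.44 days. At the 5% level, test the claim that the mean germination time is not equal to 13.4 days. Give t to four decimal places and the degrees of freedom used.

H0: μ = 13.4; H1: μ ≠ 13.4 (one-sample t-test, two-sided).
t = (x̄ − μ₀)/(s/√n) = (12.5 − 13.4)/(2.44/√64) = -2.9508
df = n − 1 = 63
Two-sided p-value ≈ 0.004
Since p ≈ 0.004 < α = 0.05, reject H0; the evidence is statistically significant.

t = -2.9508, df = 63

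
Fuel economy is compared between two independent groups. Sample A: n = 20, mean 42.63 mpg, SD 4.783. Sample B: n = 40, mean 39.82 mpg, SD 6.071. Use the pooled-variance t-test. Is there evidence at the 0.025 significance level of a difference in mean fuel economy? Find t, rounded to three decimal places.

1.806

Let group 1 = sample A, group 2 = sample B. H0: μ_1 = μ_2; H1: μ_1 ≠ μ_2 (two-sample pooled-variance t-test, two-sided).
s_p² = [(20−1)·4.783² + (40−1)·6.071²]/(20+40−2) = 32.2774
t = (42.63 − 39.82)/√[32.2774·(1/20 + 1/40)] = 1.806
df = n₁ + n₂ − 2 = 58
Two-sided p-value ≈ 0.076
Since p ≈ 0.076 > α = 0.025, fail to reject H0; the evidence is not statistically significant.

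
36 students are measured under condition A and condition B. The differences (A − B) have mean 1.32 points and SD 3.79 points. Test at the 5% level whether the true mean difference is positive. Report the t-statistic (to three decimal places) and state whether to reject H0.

t = 2.090; reject H0

H0: μ_d = 0; H1: μ_d > 0 (paired t-test on the differences, right-tailed).
t = d̄/(s_d/√n) = 1.32/(3.79/√36) = 2.090
df = n − 1 = 35
p-value = P(T ≥ 2.090) ≈ 0.0220
Since p ≈ 0.0220 < α = 0.05, reject H0; the data support H1.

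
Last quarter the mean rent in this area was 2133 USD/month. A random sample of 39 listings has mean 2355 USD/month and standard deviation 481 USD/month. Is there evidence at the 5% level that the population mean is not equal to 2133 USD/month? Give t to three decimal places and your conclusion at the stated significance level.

H0: μ = 2133; H1: μ ≠ 2133 (one-sample t-test, two-sided).
t = (x̄ − μ₀)/(s/√n) = (2355 − 2133)/(481/√39) = 2.882
df = n − 1 = 38
Two-sided p-value ≈ 0.0065
Since p ≈ 0.0065 < α = 0.05, reject H0; the data support H1.

t = 2.882; reject H0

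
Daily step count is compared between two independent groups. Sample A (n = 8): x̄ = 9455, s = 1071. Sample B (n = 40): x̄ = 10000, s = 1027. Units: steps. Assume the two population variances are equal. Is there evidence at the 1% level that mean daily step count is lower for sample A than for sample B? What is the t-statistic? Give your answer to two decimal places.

Let group 1 = sample A, group 2 = sample B. H0: μ_1 = μ_2; H1: μ_1 < μ_2 (two-sample pooled-variance t-test, left-tailed).
s_p² = [(8−1)·1071² + (40−1)·1027²]/(8+40−2) = 1068780
t = (9455 − 10000)/√[1068780·(1/8 + 1/40)] = -1.36
df = n₁ + n₂ − 2 = 46
p-value = P(T ≤ -1.36) ≈ 0.0900
Since p ≈ 0.0900 > α = 0.01, fail to reject H0; the data do not provide sufficient evidence against H0.

-1.36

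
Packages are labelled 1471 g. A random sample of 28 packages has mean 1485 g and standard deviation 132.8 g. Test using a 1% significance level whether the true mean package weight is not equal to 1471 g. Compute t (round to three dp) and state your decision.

H0: μ = 1471; H1: μ ≠ 1471 (one-sample t-test, two-sided).
t = (x̄ − μ₀)/(s/√n) = (1485 − 1471)/(132.8/√28) = 0.558
df = n − 1 = 27
Two-sided p-value ≈ 0.582
Since p ≈ 0.582 > α = 0.01, fail to reject H0; the data do not provide sufficient evidence against H0.

t = 0.558; fail to reject H0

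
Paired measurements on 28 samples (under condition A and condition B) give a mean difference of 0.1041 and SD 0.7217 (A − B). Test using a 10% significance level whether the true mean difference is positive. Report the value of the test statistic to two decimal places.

H0: μ_d = 0; H1: μ_d > 0 (paired t-test on the differences, right-tailed).
t = d̄/(s_d/√n) = 0.1041/(0.7217/√28) = 0.76
df = n − 1 = 27
p-value = P(T ≥ 0.76) ≈ 0.226
Since p ≈ 0.226 > α = 0.1, fail to reject H0; the evidence is not statistically significant.

0.76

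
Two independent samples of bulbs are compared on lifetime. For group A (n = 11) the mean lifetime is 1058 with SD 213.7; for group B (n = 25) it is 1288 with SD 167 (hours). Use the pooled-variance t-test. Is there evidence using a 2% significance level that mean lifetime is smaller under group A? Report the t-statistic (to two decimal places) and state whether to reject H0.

t = -3.49; reject H0

Let group 1 = group A, group 2 = group B. H0: μ_1 = μ_2; H1: μ_1 < μ_2 (two-sample pooled-variance t-test, left-tailed).
s_p² = [(11−1)·213.7² + (25−1)·167²]/(11+25−2) = 33118
t = (1058 − 1288)/√[33118·(1/11 + 1/25)] = -3.49
df = n₁ + n₂ − 2 = 34
p-value = P(T ≤ -3.49) ≈ 0.0007
Since p ≈ 0.0007 < α = 0.02, reject H0; the data support H1.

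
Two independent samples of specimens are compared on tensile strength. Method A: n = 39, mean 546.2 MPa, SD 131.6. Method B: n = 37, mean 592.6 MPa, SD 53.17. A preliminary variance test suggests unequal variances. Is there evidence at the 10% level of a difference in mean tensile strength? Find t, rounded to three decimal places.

Let group 1 = method A, group 2 = method B. H0: μ_1 = μ_2; H1: μ_1 ≠ μ_2 (Welch's two-sample t-test, two-sided).
t = (x̄_1 − x̄_2)/√(s_1²/n_1 + s_2²/n_2) = (546.2 − 592.6)/√(131.6²/39 + 53.17²/37) = -2.034
Welch–Satterthwaite df ≈ 50.62
Two-sided p-value ≈ 0.047
Since p ≈ 0.047 < α = 0.1, reject H0; the data support H1.

-2.034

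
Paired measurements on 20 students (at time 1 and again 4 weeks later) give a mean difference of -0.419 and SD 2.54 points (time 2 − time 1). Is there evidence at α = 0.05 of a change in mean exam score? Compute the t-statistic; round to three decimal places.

-0.738

H0: μ_d = 0; H1: μ_d ≠ 0 (paired t-test on the differences, two-sided).
t = d̄/(s_d/√n) = -0.419/(2.54/√20) = -0.738
df = n − 1 = 19
Two-sided p-value ≈ 0.470
Since p ≈ 0.470 > α = 0.05, fail to reject H0; the evidence is not statistically significant.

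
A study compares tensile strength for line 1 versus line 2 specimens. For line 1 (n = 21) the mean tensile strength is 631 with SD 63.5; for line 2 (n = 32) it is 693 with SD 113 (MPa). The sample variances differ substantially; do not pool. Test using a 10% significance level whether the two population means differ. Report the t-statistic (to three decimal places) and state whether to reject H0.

t = -2.550; reject H0

Let group 1 = line 1, group 2 = line 2. H0: μ_1 = μ_2; H1: μ_1 ≠ μ_2 (Welch's two-sample t-test, two-sided).
t = (x̄_1 − x̄_2)/√(s_1²/n_1 + s_2²/n_2) = (631 − 693)/√(63.5²/21 + 113²/32) = -2.550
Welch–Satterthwaite df ≈ 50.05
Two-sided p-value ≈ 0.0139
Since p ≈ 0.0139 < α = 0.1, reject H0; the data support H1.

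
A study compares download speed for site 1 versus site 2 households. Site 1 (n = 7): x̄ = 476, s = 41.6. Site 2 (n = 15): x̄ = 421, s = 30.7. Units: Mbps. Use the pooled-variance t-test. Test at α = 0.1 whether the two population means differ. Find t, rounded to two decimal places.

Let group 1 = site 1, group 2 = site 2. H0: μ_1 = μ_2; H1: μ_1 ≠ μ_2 (two-sample pooled-variance t-test, two-sided).
s_p² = [(7−1)·41.6² + (15−1)·30.7²]/(7+15−2) = 1178.91
t = (476 − 421)/√[1178.91·(1/7 + 1/15)] = 3.50
df = n₁ + n₂ − 2 = 20
Two-sided p-value ≈ 0.0023
Since p ≈ 0.0023 < α = 0.1, reject H0; the data support H1.

3.50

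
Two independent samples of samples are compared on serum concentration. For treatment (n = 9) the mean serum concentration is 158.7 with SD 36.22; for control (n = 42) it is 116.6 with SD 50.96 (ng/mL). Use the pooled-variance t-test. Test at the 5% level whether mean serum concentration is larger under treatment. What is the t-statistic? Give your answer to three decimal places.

Let group 1 = treatment, group 2 = control. H0: μ_1 = μ_2; H1: μ_1 > μ_2 (two-sample pooled-variance t-test, right-tailed).
s_p² = [(9−1)·36.22² + (42−1)·50.96²]/(9+42−2) = 2387.12
t = (158.7 − 116.6)/√[2387.12·(1/9 + 1/42)] = 2.346
df = n₁ + n₂ − 2 = 49
p-value = P(T ≥ 2.346) ≈ 0.0115
Since p ≈ 0.0115 < α = 0.05, reject H0; the data support H1.

2.346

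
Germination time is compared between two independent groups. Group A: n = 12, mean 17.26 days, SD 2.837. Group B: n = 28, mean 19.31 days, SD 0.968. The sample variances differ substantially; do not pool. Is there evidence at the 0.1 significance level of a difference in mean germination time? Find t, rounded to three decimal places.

Let group 1 = group A, group 2 = group B. H0: μ_1 = μ_2; H1: μ_1 ≠ μ_2 (Welch's two-sample t-test, two-sided).
t = (x̄_1 − x̄_2)/√(s_1²/n_1 + s_2²/n_2) = (17.26 − 19.31)/√(2.837²/12 + 0.968²/28) = -2.443
Welch–Satterthwaite df ≈ 12.11
Two-sided p-value ≈ 0.031
Since p ≈ 0.031 < α = 0.1, reject H0; the evidence is statistically significant.

-2.443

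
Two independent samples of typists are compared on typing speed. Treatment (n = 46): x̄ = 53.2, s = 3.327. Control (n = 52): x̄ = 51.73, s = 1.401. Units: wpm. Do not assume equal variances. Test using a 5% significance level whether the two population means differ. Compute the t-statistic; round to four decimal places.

Let group 1 = treatment, group 2 = control. H0: μ_1 = μ_2; H1: μ_1 ≠ μ_2 (Welch's two-sample t-test, two-sided).
t = (x̄_1 − x̄_2)/√(s_1²/n_1 + s_2²/n_2) = (53.2 − 51.73)/√(3.327²/46 + 1.401²/52) = 2.7861
Welch–Satterthwaite df ≈ 58.95
Two-sided p-value ≈ 0.007
Since p ≈ 0.007 < α = 0.05, reject H0; the evidence is statistically significant.

2.7861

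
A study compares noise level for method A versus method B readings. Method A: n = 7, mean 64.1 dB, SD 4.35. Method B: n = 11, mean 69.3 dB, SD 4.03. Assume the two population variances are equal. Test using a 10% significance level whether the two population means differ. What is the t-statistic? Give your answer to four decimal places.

-2.5898

Let group 1 = method A, group 2 = method B. H0: μ_1 = μ_2; H1: μ_1 ≠ μ_2 (two-sample pooled-variance t-test, two-sided).
s_p² = [(7−1)·4.35² + (11−1)·4.03²]/(7+11−2) = 17.2465
t = (64.1 − 69.3)/√[17.2465·(1/7 + 1/11)] = -2.5898
df = n₁ + n₂ − 2 = 16
Two-sided p-value ≈ 0.0197
Since p ≈ 0.0197 < α = 0.1, reject H0; the data support H1.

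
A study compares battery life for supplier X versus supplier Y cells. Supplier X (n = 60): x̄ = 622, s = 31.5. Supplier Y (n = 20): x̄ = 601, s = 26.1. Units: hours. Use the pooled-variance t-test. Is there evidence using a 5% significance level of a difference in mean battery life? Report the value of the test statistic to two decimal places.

2.69

Let group 1 = supplier X, group 2 = supplier Y. H0: μ_1 = μ_2; H1: μ_1 ≠ μ_2 (two-sample pooled-variance t-test, two-sided).
s_p² = [(60−1)·31.5² + (20−1)·26.1²]/(60+20−2) = 916.484
t = (622 − 601)/√[916.484·(1/60 + 1/20)] = 2.69
df = n₁ + n₂ − 2 = 78
Two-sided p-value ≈ 0.009
Since p ≈ 0.009 < α = 0.05, reject H0; the data support H1.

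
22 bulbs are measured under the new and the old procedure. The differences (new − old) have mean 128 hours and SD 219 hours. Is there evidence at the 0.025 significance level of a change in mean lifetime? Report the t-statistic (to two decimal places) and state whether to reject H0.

t = 2.74; reject H0

H0: μ_d = 0; H1: μ_d ≠ 0 (paired t-test on the differences, two-sided).
t = d̄/(s_d/√n) = 128/(219/√22) = 2.74
df = n − 1 = 21
Two-sided p-value ≈ 0.0122
Since p ≈ 0.0122 < α = 0.025, reject H0; the data support H1.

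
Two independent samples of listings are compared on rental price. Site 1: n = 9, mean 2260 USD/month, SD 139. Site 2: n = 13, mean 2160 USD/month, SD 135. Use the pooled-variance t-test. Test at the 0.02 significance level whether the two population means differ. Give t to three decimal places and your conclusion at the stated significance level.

t = 1.688; fail to reject H0

Let group 1 = site 1, group 2 = site 2. H0: μ_1 = μ_2; H1: μ_1 ≠ μ_2 (two-sample pooled-variance t-test, two-sided).
s_p² = [(9−1)·139² + (13−1)·135²]/(9+13−2) = 18663.4
t = (2260 − 2160)/√[18663.4·(1/9 + 1/13)] = 1.688
df = n₁ + n₂ − 2 = 20
Two-sided p-value ≈ 0.107
Since p ≈ 0.107 > α = 0.02, fail to reject H0; the data do not provide sufficient evidence against H0.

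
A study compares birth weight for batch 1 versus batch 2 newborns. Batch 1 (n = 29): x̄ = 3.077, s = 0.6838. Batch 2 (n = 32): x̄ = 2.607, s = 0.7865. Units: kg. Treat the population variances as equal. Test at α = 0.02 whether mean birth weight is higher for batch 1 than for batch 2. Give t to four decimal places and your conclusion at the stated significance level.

Let group 1 = batch 1, group 2 = batch 2. H0: μ_1 = μ_2; H1: μ_1 > μ_2 (two-sample pooled-variance t-test, right-tailed).
s_p² = [(29−1)·0.6838² + (32−1)·0.7865²]/(29+32−2) = 0.546921
t = (3.077 − 2.607)/√[0.546921·(1/29 + 1/32)] = 2.4788
df = n₁ + n₂ − 2 = 59
p-value = P(T ≥ 2.4788) ≈ 0.0080
Since p ≈ 0.0080 < α = 0.02, reject H0; the evidence is statistically significant.

t = 2.4788; reject H0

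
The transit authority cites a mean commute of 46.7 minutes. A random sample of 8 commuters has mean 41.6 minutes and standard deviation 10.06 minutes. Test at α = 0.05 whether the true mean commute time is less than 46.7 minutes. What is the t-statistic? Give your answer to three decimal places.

-1.434

H0: μ = 46.7; H1: μ < 46.7 (one-sample t-test, left-tailed).
t = (x̄ − μ₀)/(s/√n) = (41.6 − 46.7)/(10.06/√8) = -1.434
df = n − 1 = 7
p-value = P(T ≤ -1.434) ≈ 0.0974
Since p ≈ 0.0974 > α = 0.05, fail to reject H0; the evidence is not statistically significant.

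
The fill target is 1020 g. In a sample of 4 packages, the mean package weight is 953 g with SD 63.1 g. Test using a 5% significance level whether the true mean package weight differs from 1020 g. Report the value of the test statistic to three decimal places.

-2.124

H0: μ = 1020; H1: μ ≠ 1020 (one-sample t-test, two-sided).
t = (x̄ − μ₀)/(s/√n) = (953 − 1020)/(63.1/√4) = -2.124
df = n − 1 = 3
Two-sided p-value ≈ 0.1238
Since p ≈ 0.1238 > α = 0.05, fail to reject H0; the evidence is not statistically significant.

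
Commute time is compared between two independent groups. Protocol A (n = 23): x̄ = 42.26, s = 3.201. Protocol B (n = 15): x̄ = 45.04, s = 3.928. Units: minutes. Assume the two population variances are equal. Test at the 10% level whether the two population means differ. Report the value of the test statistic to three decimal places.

-2.392

Let group 1 = protocol A, group 2 = protocol B. H0: μ_1 = μ_2; H1: μ_1 ≠ μ_2 (two-sample pooled-variance t-test, two-sided).
s_p² = [(23−1)·3.201² + (15−1)·3.928²]/(23+15−2) = 12.2619
t = (42.26 − 45.04)/√[12.2619·(1/23 + 1/15)] = -2.392
df = n₁ + n₂ − 2 = 36
Two-sided p-value ≈ 0.022
Since p ≈ 0.022 < α = 0.1, reject H0; the evidence is statistically significant.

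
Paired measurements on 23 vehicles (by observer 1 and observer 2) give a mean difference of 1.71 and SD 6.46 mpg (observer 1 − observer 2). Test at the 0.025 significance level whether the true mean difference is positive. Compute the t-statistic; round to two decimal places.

1.27

H0: μ_d = 0; H1: μ_d > 0 (paired t-test on the differences, right-tailed).
t = d̄/(s_d/√n) = 1.71/(6.46/√23) = 1.27
df = n − 1 = 22
p-value = P(T ≥ 1.27) ≈ 0.1088
Since p ≈ 0.1088 > α = 0.025, fail to reject H0; the data do not provide sufficient evidence against H0.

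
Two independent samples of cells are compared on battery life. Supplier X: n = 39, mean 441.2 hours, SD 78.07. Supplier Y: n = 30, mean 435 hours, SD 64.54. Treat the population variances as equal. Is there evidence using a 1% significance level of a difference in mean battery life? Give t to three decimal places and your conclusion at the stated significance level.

Let group 1 = supplier X, group 2 = supplier Y. H0: μ_1 = μ_2; H1: μ_1 ≠ μ_2 (two-sample pooled-variance t-test, two-sided).
s_p² = [(39−1)·78.07² + (30−1)·64.54²]/(39+30−2) = 5259.76
t = (441.2 − 435)/√[5259.76·(1/39 + 1/30)] = 0.352
df = n₁ + n₂ − 2 = 67
Two-sided p-value ≈ 0.7259
Since p ≈ 0.7259 > α = 0.01, fail to reject H0; the data do not provide sufficient evidence against H0.

t = 0.352; fail to reject H0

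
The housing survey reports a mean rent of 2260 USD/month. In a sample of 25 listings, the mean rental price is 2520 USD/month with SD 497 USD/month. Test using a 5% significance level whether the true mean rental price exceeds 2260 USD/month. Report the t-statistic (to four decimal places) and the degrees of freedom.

H0: μ = 2260; H1: μ > 2260 (one-sample t-test, right-tailed).
t = (x̄ − μ₀)/(s/√n) = (2520 − 2260)/(497/√25) = 2.6157
df = n − 1 = 24
p-value = P(T ≥ 2.6157) ≈ 0.008
Since p ≈ 0.008 < α = 0.05, reject H0; the evidence is statistically significant.

t = 2.6157, df = 24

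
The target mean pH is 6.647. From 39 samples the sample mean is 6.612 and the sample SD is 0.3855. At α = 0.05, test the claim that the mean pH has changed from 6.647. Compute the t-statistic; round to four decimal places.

H0: μ = 6.647; H1: μ ≠ 6.647 (one-sample t-test, two-sided).
t = (x̄ − μ₀)/(s/√n) = (6.612 − 6.647)/(0.3855/√39) = -0.5670
df = n − 1 = 38
Two-sided p-value ≈ 0.5741
Since p ≈ 0.5741 > α = 0.05, fail to reject H0; the data do not provide sufficient evidence against H0.

-0.5670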